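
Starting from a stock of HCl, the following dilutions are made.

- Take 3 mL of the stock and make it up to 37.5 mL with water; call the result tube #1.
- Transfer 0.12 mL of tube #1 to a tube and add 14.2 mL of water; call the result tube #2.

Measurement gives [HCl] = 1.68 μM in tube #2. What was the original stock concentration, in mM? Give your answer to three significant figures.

2.51 mM

Step 1: 3 mL brought to 37.5 mL → factor 37.5/3 = 12.5
Step 2: 0.12 mL + 14.2 mL = 14.32 mL total → factor 14.32/0.12 = 119.33
Overall dilution factor = 12.5 × 119.33 = 1491.7
Stock = 1.68 μM × 1491.7 = 2506 μM = 2.51 mM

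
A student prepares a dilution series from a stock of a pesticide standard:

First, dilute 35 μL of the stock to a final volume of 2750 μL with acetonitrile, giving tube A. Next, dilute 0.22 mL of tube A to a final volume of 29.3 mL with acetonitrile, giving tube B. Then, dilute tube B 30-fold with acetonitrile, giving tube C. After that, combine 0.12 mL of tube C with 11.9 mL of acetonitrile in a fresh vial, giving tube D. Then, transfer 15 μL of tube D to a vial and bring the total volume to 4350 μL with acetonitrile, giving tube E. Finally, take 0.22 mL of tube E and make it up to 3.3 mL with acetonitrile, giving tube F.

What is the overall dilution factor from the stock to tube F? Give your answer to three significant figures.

1.37 × 10^11

Step 1: 35 μL brought to 2750 μL → factor 2750/35 = 78.571
Step 2: 0.22 mL brought to 29.3 mL → factor 29.3/0.22 = 133.18
Step 3: 30-fold → factor 30
Step 4: 0.12 mL + 11.9 mL = 12.02 mL total → factor 12.02/0.12 = 100.17
Step 5: 15 μL brought to 4350 μL → factor 4350/15 = 290
Step 6: 0.22 mL brought to 3.3 mL → factor 3.3/0.22 = 15
Overall dilution factor = 78.571 × 133.18 × 30 × 100.17 × 290 × 15 = 1.3679 × 10^11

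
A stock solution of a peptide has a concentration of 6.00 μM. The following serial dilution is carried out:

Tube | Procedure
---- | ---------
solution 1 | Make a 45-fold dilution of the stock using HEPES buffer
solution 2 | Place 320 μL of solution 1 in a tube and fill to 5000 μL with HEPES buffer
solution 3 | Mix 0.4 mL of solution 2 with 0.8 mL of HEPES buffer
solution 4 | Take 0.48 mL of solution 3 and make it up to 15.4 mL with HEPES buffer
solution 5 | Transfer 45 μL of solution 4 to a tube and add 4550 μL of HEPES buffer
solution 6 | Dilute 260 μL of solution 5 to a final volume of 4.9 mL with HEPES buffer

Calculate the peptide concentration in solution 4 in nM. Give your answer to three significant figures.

Step 1: 45-fold → factor 45
Step 2: 320 μL brought to 5000 μL → factor 5000/320 = 15.625
Step 3: 0.4 mL + 0.8 mL = 1.2 mL total → factor 1.2/0.4 = 3
Step 4: 0.48 mL brought to 15.4 mL → factor 15.4/0.48 = 32.083
Dilution factor through solution 4 = 45 × 15.625 × 3 × 32.083 = 67676
[solution 4] = 6.00 μM / 67676 = 8.866 × 10^-5 μM = 0.0887 nM

0.0887 nM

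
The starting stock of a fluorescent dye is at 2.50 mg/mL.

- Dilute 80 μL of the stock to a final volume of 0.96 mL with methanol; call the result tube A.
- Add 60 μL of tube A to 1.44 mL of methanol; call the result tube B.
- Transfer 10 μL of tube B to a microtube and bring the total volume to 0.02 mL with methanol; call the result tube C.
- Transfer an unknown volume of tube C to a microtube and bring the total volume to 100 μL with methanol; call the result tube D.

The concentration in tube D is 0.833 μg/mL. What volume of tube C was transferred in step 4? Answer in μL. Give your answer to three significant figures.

Step 1: 80 μL brought to 0.96 mL → factor 960/80 = 12
Step 2: 60 μL + 1.44 mL = 1500 μL total → factor 1500/60 = 25
Step 3: 10 μL brought to 0.02 mL → factor 20/10 = 2
Step 4: v brought to 100 μL → factor = 100 μL/v
Product of known-step factors = 600
Overall factor = 2.50 mg/mL / (0.833 μg/mL) = 3001.2
Step-4 factor = 3001.2 / 600 = 5.002
v = 100 μL / 5.002 = 20.0 μL

20.0 μL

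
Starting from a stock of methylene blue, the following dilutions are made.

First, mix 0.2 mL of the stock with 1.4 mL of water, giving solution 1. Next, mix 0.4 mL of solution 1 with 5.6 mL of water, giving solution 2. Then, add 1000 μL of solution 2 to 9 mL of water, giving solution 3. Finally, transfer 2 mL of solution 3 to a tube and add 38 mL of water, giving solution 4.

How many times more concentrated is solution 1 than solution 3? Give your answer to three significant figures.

Step 1: 0.2 mL + 1.4 mL = 1.6 mL total → factor 1.6/0.2 = 8
Step 2: 0.4 mL + 5.6 mL = 6 mL total → factor 6/0.4 = 15
Step 3: 1000 μL + 9 mL = 10000 μL total → factor 10000/1000 = 10
Dilution factor to solution 1 = 8; to solution 3 = 1200
[solution 1]/[solution 3] = (factor to solution 3)/(factor to solution 1) = 1200/8 = 150

150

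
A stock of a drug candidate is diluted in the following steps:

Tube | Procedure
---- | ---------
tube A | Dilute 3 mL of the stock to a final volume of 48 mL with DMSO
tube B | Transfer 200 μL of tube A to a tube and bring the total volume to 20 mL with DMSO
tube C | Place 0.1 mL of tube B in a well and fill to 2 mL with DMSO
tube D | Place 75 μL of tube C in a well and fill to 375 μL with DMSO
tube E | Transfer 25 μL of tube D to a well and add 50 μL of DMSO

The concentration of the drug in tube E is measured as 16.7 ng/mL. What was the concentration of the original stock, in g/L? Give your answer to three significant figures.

8.02 g/L

Step 1: 3 mL brought to 48 mL → factor 48/3 = 16
Step 2: 200 μL brought to 20 mL → factor 20000/200 = 100
Step 3: 0.1 mL brought to 2 mL → factor 2/0.1 = 20
Step 4: 75 μL brought to 375 μL → factor 375/75 = 5
Step 5: 25 μL + 50 μL = 75 μL total → factor 75/25 = 3
Overall dilution factor = 16 × 100 × 20 × 5 × 3 = 4.8 × 10^5
Stock = 16.7 ng/mL × 4.8 × 10^5 = 8.016 × 10^6 ng/mL = 8.02 g/L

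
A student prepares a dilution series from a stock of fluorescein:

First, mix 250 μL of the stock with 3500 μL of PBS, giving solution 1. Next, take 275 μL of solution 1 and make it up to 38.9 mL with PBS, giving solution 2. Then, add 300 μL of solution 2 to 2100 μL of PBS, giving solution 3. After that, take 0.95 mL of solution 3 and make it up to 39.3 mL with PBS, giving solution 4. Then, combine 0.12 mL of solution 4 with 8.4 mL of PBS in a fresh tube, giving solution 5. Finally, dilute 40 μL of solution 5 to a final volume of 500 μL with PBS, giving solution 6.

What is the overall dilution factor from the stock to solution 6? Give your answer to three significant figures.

6.23 × 10^8

Step 1: 250 μL + 3500 μL = 3750 μL total → factor 3750/250 = 15
Step 2: 275 μL brought to 38.9 mL → factor 38900/275 = 141.45
Step 3: 300 μL + 2100 μL = 2400 μL total → factor 2400/300 = 8
Step 4: 0.95 mL brought to 39.3 mL → factor 39.3/0.95 = 41.368
Step 5: 0.12 mL + 8.4 mL = 8.52 mL total → factor 8.52/0.12 = 71
Step 6: 40 μL brought to 500 μL → factor 500/40 = 12.5
Overall dilution factor = 15 × 141.45 × 8 × 41.368 × 71 × 12.5 = 6.2321 × 10^8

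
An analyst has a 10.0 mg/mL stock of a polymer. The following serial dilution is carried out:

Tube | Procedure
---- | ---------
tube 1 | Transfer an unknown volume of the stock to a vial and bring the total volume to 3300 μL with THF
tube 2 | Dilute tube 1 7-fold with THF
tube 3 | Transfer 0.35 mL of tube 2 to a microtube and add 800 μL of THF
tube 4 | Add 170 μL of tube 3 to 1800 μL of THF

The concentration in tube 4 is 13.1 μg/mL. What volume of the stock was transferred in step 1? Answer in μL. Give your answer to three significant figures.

Step 1: v brought to 3300 μL → factor = 3300 μL/v
Step 2: 7-fold → factor 7
Step 3: 0.35 mL + 800 μL = 1.15 mL total → factor 1.15/0.35 = 3.2857
Step 4: 170 μL + 1800 μL = 1970 μL total → factor 1970/170 = 11.588
Product of known-step factors = 266.53
Overall factor = 10.0 mg/mL / (13.1 μg/mL) = 763.36
Step-1 factor = 763.36 / 266.53 = 2.8641
v = 3300 μL / 2.8641 = 1.15 × 10^3 μL

1.15 × 10^3 μL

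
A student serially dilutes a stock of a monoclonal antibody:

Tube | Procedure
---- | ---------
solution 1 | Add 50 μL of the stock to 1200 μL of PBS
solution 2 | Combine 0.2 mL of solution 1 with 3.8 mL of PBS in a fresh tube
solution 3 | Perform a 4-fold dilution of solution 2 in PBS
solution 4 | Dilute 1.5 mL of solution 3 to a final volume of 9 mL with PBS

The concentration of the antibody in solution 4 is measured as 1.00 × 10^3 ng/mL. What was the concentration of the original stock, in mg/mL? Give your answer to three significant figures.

12.0 mg/mL

Step 1: 50 μL + 1200 μL = 1250 μL total → factor 1250/50 = 25
Step 2: 0.2 mL + 3.8 mL = 4 mL total → factor 4/0.2 = 20
Step 3: 4-fold → factor 4
Step 4: 1.5 mL brought to 9 mL → factor 9/1.5 = 6
Overall dilution factor = 25 × 20 × 4 × 6 = 12000
Stock = 1.00 × 10^3 ng/mL × 12000 = 1.200 × 10^7 ng/mL = 12.0 mg/mL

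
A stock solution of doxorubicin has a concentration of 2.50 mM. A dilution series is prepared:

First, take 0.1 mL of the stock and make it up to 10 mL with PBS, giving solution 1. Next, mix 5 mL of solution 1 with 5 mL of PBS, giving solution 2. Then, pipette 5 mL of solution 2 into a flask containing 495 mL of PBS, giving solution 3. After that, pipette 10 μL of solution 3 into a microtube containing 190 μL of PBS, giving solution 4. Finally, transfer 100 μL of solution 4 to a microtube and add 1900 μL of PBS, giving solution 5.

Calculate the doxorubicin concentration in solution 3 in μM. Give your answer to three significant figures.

Step 1: 0.1 mL brought to 10 mL → factor 10/0.1 = 100
Step 2: 5 mL + 5 mL = 10 mL total → factor 10/5 = 2
Step 3: 5 mL + 495 mL = 500 mL total → factor 500/5 = 100
Dilution factor through solution 3 = 100 × 2 × 100 = 20000
[solution 3] = 2.50 mM / 20000 = 0.0001250 mM = 0.125 μM

0.125 μM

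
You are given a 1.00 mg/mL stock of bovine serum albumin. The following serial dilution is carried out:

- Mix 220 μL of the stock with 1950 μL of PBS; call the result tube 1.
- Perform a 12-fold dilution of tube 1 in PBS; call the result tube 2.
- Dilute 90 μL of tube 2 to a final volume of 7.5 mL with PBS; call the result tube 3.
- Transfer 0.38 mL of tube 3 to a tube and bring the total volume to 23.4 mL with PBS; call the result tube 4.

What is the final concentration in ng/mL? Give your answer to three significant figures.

Step 1: 220 μL + 1950 μL = 2170 μL total → factor 2170/220 = 9.8636
Step 2: 12-fold → factor 12
Step 3: 90 μL brought to 7.5 mL → factor 7500/90 = 83.333
Step 4: 0.38 mL brought to 23.4 mL → factor 23.4/0.38 = 61.579
Overall dilution factor = 9.8636 × 12 × 83.333 × 61.579 = 6.0739 × 10^5
Final = 1.00 mg/mL / 6.0739 × 10^5 = 1.646 × 10^-6 mg/mL = 1.65 ng/mL

1.65 ng/mL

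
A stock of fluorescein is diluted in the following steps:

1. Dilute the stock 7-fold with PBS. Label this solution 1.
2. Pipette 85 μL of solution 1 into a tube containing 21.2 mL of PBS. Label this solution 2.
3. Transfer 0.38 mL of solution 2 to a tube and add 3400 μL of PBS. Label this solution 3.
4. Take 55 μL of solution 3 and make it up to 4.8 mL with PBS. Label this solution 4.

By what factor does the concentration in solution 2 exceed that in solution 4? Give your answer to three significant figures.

Step 1: 7-fold → factor 7
Step 2: 85 μL + 21.2 mL = 21285 μL total → factor 21285/85 = 250.41
Step 3: 0.38 mL + 3400 μL = 3.78 mL total → factor 3.78/0.38 = 9.9474
Step 4: 55 μL brought to 4.8 mL → factor 4800/55 = 87.273
Dilution factor to solution 2 = 1752.9; to solution 4 = 1.5217 × 10^6
[solution 2]/[solution 4] = (factor to solution 4)/(factor to solution 2) = 1.5217 × 10^6/1752.9 = 868

868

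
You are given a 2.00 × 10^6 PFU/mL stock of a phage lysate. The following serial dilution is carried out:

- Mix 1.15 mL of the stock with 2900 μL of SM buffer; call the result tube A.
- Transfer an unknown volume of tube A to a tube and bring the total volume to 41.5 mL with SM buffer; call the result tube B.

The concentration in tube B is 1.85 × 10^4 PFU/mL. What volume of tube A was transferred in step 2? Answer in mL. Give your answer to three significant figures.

1.35 mL

Step 1: 1.15 mL + 2900 μL = 4.05 mL total → factor 4.05/1.15 = 3.5217
Step 2: v brought to 41.5 mL → factor = 41.5 mL/v
Product of known-step factors = 3.5217
Overall factor = 2.00 × 10^6 PFU/mL / (1.85 × 10^4 PFU/mL) = 108.11
Step-2 factor = 108.11 / 3.5217 = 30.697
v = 41.5 mL / 30.697 = 1.35 mL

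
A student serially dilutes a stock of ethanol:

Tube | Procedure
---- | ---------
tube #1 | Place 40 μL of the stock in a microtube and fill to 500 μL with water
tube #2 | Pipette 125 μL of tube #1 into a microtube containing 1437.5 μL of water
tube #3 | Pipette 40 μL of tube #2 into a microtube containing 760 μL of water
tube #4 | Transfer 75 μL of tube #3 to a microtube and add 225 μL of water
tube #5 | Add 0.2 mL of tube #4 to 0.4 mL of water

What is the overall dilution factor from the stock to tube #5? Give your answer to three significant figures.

3.75 × 10^4

Step 1: 40 μL brought to 500 μL → factor 500/40 = 12.5
Step 2: 125 μL + 1437.5 μL = 1562.5 μL total → factor 1562.5/125 = 12.5
Step 3: 40 μL + 760 μL = 800 μL total → factor 800/40 = 20
Step 4: 75 μL + 225 μL = 300 μL total → factor 300/75 = 4
Step 5: 0.2 mL + 0.4 mL = 0.6 mL total → factor 0.6/0.2 = 3
Overall dilution factor = 12.5 × 12.5 × 20 × 4 × 3 = 37500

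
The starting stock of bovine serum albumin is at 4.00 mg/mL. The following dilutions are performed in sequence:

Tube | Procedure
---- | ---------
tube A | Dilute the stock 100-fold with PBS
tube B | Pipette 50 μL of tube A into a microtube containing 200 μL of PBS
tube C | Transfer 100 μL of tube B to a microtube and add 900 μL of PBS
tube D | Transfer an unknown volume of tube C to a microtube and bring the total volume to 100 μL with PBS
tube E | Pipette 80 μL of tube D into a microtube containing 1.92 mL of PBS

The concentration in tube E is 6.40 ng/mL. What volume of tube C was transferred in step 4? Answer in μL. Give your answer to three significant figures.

Step 1: 100-fold → factor 100
Step 2: 50 μL + 200 μL = 250 μL total → factor 250/50 = 5
Step 3: 100 μL + 900 μL = 1000 μL total → factor 1000/100 = 10
Step 4: v brought to 100 μL → factor = 100 μL/v
Step 5: 80 μL + 1.92 mL = 2000 μL total → factor 2000/80 = 25
Product of known-step factors = 1.25 × 10^5
Overall factor = 4.00 mg/mL / (6.40 ng/mL) = 6.25 × 10^5
Step-4 factor = 6.25 × 10^5 / 1.25 × 10^5 = 5
v = 100 μL / 5 = 20.0 μL

20.0 μL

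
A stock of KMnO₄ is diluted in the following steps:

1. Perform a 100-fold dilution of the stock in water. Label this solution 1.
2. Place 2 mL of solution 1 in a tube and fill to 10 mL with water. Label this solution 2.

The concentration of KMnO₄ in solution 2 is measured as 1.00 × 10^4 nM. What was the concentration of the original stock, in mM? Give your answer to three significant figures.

5.00 mM

Step 1: 100-fold → factor 100
Step 2: 2 mL brought to 10 mL → factor 10/2 = 5
Overall dilution factor = 100 × 5 = 500
Stock = 1.00 × 10^4 nM × 500 = 5.000 × 10^6 nM = 5.00 mM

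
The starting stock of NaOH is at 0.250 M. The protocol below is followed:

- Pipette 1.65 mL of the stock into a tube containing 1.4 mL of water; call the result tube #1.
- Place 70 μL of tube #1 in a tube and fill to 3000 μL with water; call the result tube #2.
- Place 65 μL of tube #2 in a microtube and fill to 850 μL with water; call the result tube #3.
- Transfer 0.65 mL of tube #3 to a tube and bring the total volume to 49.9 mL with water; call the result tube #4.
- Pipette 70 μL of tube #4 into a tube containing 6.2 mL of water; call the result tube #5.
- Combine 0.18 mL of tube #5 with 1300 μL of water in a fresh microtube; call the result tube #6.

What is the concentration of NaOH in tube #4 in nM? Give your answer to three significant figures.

3.14 × 10^3 nM

Step 1: 1.65 mL + 1.4 mL = 3.05 mL total → factor 3.05/1.65 = 1.8485
Step 2: 70 μL brought to 3000 μL → factor 3000/70 = 42.857
Step 3: 65 μL brought to 850 μL → factor 850/65 = 13.077
Step 4: 0.65 mL brought to 49.9 mL → factor 49.9/0.65 = 76.769
Dilution factor through tube #4 = 1.8485 × 42.857 × 13.077 × 76.769 = 79530
[tube #4] = 0.250 M / 79530 = 3.143 × 10^-6 M = 3.14 × 10^3 nM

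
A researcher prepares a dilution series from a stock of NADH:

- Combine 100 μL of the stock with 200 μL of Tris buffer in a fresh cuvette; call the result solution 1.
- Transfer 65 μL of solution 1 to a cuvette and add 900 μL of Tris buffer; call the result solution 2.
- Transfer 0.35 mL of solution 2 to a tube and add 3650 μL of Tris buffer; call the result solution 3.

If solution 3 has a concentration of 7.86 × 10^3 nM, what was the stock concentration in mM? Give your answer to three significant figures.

Step 1: 100 μL + 200 μL = 300 μL total → factor 300/100 = 3
Step 2: 65 μL + 900 μL = 965 μL total → factor 965/65 = 14.846
Step 3: 0.35 mL + 3650 μL = 4 mL total → factor 4/0.35 = 11.429
Overall dilution factor = 3 × 14.846 × 11.429 = 509.01
Stock = 7.86 × 10^3 nM × 509.01 = 4.001 × 10^6 nM = 4.00 mM

4.00 mM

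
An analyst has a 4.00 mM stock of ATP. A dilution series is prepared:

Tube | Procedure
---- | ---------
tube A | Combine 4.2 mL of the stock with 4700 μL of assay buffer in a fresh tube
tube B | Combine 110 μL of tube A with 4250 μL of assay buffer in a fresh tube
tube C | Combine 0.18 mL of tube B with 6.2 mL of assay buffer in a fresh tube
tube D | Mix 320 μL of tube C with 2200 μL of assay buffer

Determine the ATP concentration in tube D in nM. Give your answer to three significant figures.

171 nM

Step 1: 4.2 mL + 4700 μL = 8.9 mL total → factor 8.9/4.2 = 2.119
Step 2: 110 μL + 4250 μL = 4360 μL total → factor 4360/110 = 39.636
Step 3: 0.18 mL + 6.2 mL = 6.38 mL total → factor 6.38/0.18 = 35.444
Step 4: 320 μL + 2200 μL = 2520 μL total → factor 2520/320 = 7.875
Overall dilution factor = 2.119 × 39.636 × 35.444 × 7.875 = 23444
Final = 4.00 mM / 23444 = 0.0001706 mM = 171 nM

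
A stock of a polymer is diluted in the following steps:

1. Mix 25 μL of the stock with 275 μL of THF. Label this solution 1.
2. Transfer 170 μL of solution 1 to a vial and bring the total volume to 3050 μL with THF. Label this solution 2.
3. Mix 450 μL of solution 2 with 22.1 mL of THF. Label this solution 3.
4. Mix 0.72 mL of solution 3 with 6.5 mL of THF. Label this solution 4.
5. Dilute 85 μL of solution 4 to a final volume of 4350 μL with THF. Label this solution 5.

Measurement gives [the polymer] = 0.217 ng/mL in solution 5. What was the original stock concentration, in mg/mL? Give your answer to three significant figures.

Step 1: 25 μL + 275 μL = 300 μL total → factor 300/25 = 12
Step 2: 170 μL brought to 3050 μL → factor 3050/170 = 17.941
Step 3: 450 μL + 22.1 mL = 22550 μL total → factor 22550/450 = 50.111
Step 4: 0.72 mL + 6.5 mL = 7.22 mL total → factor 7.22/0.72 = 10.028
Step 5: 85 μL brought to 4350 μL → factor 4350/85 = 51.176
Overall dilution factor = 12 × 17.941 × 50.111 × 10.028 × 51.176 = 5.5366 × 10^6
Stock = 0.217 ng/mL × 5.5366 × 10^6 = 1.201 × 10^6 ng/mL = 1.20 mg/mL

1.20 mg/mL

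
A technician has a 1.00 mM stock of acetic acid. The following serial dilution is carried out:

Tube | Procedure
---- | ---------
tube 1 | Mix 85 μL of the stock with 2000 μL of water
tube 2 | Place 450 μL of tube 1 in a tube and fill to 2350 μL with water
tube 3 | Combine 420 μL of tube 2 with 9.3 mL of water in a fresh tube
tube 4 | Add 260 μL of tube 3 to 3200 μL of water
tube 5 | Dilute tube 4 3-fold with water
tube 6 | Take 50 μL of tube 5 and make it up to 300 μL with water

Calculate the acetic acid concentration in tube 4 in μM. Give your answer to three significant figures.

0.0253 μM

Step 1: 85 μL + 2000 μL = 2085 μL total → factor 2085/85 = 24.529
Step 2: 450 μL brought to 2350 μL → factor 2350/450 = 5.2222
Step 3: 420 μL + 9.3 mL = 9720 μL total → factor 9720/420 = 23.143
Step 4: 260 μL + 3200 μL = 3460 μL total → factor 3460/260 = 13.308
Dilution factor through tube 4 = 24.529 × 5.2222 × 23.143 × 13.308 = 39451
[tube 4] = 1.00 mM / 39451 = 2.535 × 10^-5 mM = 0.0253 μM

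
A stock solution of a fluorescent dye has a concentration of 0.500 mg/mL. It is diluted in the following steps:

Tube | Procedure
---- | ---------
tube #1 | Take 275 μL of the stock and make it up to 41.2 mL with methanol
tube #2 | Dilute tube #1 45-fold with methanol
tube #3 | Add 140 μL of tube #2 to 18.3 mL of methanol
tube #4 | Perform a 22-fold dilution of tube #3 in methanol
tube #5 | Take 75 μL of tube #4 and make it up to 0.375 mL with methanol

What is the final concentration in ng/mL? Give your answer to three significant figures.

0.00512 ng/mL

Step 1: 275 μL brought to 41.2 mL → factor 41200/275 = 149.82
Step 2: 45-fold → factor 45
Step 3: 140 μL + 18.3 mL = 18440 μL total → factor 18440/140 = 131.71
Step 4: 22-fold → factor 22
Step 5: 75 μL brought to 0.375 mL → factor 375/75 = 5
Overall dilution factor = 149.82 × 45 × 131.71 × 22 × 5 = 9.7679 × 10^7
Final = 0.500 mg/mL / 9.7679 × 10^7 = 5.119 × 10^-9 mg/mL = 0.00512 ng/mL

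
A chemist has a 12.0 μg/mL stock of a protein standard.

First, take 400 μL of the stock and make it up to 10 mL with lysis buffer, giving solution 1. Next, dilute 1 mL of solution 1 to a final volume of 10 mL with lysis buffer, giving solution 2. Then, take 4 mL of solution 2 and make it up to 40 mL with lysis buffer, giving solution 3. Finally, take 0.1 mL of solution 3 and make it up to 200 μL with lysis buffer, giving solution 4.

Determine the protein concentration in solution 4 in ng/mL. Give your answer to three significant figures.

2.40 ng/mL

Step 1: 400 μL brought to 10 mL → factor 10000/400 = 25
Step 2: 1 mL brought to 10 mL → factor 10/1 = 10
Step 3: 4 mL brought to 40 mL → factor 40/4 = 10
Step 4: 0.1 mL brought to 200 μL → factor 0.2/0.1 = 2
Overall dilution factor = 25 × 10 × 10 × 2 = 5000
Final = 12.0 μg/mL / 5000 = 0.002400 μg/mL = 2.40 ng/mL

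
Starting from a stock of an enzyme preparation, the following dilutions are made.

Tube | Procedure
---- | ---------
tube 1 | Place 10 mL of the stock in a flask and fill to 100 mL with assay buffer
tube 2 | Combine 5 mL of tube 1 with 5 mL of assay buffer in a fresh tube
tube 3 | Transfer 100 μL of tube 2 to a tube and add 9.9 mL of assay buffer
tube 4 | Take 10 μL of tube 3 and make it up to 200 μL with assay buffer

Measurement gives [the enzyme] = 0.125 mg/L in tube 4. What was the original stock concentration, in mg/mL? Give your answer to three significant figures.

5.00 mg/mL

Step 1: 10 mL brought to 100 mL → factor 100/10 = 10
Step 2: 5 mL + 5 mL = 10 mL total → factor 10/5 = 2
Step 3: 100 μL + 9.9 mL = 10000 μL total → factor 10000/100 = 100
Step 4: 10 μL brought to 200 μL → factor 200/10 = 20
Overall dilution factor = 10 × 2 × 100 × 20 = 40000
Stock = 0.125 mg/L × 40000 = 5000 mg/L = 5.00 mg/mL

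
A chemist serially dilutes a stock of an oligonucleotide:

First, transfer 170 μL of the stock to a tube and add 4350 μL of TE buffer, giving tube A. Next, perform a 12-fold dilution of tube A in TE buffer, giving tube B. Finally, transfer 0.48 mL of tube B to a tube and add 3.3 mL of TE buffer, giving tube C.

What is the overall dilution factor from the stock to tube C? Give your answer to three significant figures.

Step 1: 170 μL + 4350 μL = 4520 μL total → factor 4520/170 = 26.588
Step 2: 12-fold → factor 12
Step 3: 0.48 mL + 3.3 mL = 3.78 mL total → factor 3.78/0.48 = 7.875
Overall dilution factor = 26.588 × 12 × 7.875 = 2512.6

2.51 × 10^3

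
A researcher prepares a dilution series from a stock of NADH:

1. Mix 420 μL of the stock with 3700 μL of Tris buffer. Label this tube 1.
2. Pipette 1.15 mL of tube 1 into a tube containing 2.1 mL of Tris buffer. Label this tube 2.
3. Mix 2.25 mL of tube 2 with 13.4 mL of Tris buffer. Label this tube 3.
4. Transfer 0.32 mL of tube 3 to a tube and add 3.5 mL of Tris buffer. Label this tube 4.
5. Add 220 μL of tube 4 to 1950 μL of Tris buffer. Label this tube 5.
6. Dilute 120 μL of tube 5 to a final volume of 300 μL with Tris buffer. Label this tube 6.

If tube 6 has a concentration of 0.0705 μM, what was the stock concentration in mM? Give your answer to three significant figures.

Step 1: 420 μL + 3700 μL = 4120 μL total → factor 4120/420 = 9.8095
Step 2: 1.15 mL + 2.1 mL = 3.25 mL total → factor 3.25/1.15 = 2.8261
Step 3: 2.25 mL + 13.4 mL = 15.65 mL total → factor 15.65/2.25 = 6.9556
Step 4: 0.32 mL + 3.5 mL = 3.82 mL total → factor 3.82/0.32 = 11.938
Step 5: 220 μL + 1950 μL = 2170 μL total → factor 2170/220 = 9.8636
Step 6: 120 μL brought to 300 μL → factor 300/120 = 2.5
Overall dilution factor = 9.8095 × 2.8261 × 6.9556 × 11.938 × 9.8636 × 2.5 = 56762
Stock = 0.0705 μM × 56762 = 4002 μM = 4.00 mM

4.00 mM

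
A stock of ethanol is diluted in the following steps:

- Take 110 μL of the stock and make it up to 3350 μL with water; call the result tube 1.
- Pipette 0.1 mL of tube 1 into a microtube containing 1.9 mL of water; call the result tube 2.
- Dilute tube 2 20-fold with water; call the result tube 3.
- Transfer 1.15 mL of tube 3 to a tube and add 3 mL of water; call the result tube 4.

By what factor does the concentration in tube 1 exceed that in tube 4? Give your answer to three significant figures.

1.44 × 10^3

Step 1: 110 μL brought to 3350 μL → factor 3350/110 = 30.455
Step 2: 0.1 mL + 1.9 mL = 2 mL total → factor 2/0.1 = 20
Step 3: 20-fold → factor 20
Step 4: 1.15 mL + 3 mL = 4.15 mL total → factor 4.15/1.15 = 3.6087
Dilution factor to tube 1 = 30.455; to tube 4 = 43960
[tube 1]/[tube 4] = (factor to tube 4)/(factor to tube 1) = 43960/30.455 = 1.44 × 10^3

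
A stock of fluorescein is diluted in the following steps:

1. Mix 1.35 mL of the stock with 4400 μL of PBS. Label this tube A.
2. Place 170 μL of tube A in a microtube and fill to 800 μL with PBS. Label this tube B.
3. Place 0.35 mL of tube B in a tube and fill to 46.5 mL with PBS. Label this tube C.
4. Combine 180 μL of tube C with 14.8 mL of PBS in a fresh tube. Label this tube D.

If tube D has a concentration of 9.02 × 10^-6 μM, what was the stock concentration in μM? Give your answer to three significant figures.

Step 1: 1.35 mL + 4400 μL = 5.75 mL total → factor 5.75/1.35 = 4.2593
Step 2: 170 μL brought to 800 μL → factor 800/170 = 4.7059
Step 3: 0.35 mL brought to 46.5 mL → factor 46.5/0.35 = 132.86
Step 4: 180 μL + 14.8 mL = 14980 μL total → factor 14980/180 = 83.222
Overall dilution factor = 4.2593 × 4.7059 × 132.86 × 83.222 = 2.2162 × 10^5
Stock = 9.02 × 10^-6 μM × 2.2162 × 10^5 = 2.00 μM

2.00 μM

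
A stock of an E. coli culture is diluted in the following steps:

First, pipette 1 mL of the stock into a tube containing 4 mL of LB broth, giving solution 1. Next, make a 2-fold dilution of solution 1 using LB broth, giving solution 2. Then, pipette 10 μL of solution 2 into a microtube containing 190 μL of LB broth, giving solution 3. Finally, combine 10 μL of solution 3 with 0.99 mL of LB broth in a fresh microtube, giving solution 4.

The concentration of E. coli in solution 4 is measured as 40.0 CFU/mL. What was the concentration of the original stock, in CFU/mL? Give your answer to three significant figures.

Step 1: 1 mL + 4 mL = 5 mL total → factor 5/1 = 5
Step 2: 2-fold → factor 2
Step 3: 10 μL + 190 μL = 200 μL total → factor 200/10 = 20
Step 4: 10 μL + 0.99 mL = 1000 μL total → factor 1000/10 = 100
Overall dilution factor = 5 × 2 × 20 × 100 = 20000
Stock = 40.0 CFU/mL × 20000 = 8.00 × 10^5 CFU/mL

8.00 × 10^5 CFU/mL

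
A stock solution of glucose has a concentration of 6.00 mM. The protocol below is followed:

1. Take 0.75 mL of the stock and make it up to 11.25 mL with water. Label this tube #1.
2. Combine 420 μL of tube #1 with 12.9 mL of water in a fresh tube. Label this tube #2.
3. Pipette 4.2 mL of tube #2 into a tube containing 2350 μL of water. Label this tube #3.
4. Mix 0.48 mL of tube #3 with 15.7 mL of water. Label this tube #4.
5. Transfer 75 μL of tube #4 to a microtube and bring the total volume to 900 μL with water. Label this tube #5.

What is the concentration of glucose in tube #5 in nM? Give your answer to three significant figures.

Step 1: 0.75 mL brought to 11.25 mL → factor 11.25/0.75 = 15
Step 2: 420 μL + 12.9 mL = 13320 μL total → factor 13320/420 = 31.714
Step 3: 4.2 mL + 2350 μL = 6.55 mL total → factor 6.55/4.2 = 1.5595
Step 4: 0.48 mL + 15.7 mL = 16.18 mL total → factor 16.18/0.48 = 33.708
Step 5: 75 μL brought to 900 μL → factor 900/75 = 12
Overall dilution factor = 15 × 31.714 × 1.5595 × 33.708 × 12 = 3.0009 × 10^5
Final = 6.00 mM / 3.0009 × 10^5 = 1.999 × 10^-5 mM = 20.0 nM

20.0 nM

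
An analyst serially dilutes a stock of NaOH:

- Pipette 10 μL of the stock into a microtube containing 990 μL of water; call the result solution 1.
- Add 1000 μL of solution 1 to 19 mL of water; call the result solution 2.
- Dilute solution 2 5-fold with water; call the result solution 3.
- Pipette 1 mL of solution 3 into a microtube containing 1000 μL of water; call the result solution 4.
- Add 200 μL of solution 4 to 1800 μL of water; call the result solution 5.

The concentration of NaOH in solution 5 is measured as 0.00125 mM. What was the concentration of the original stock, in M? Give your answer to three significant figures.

0.250 M

Step 1: 10 μL + 990 μL = 1000 μL total → factor 1000/10 = 100
Step 2: 1000 μL + 19 mL = 20000 μL total → factor 20000/1000 = 20
Step 3: 5-fold → factor 5
Step 4: 1 mL + 1000 μL = 2 mL total → factor 2/1 = 2
Step 5: 200 μL + 1800 μL = 2000 μL total → factor 2000/200 = 10
Overall dilution factor = 100 × 20 × 5 × 2 × 10 = 2 × 10^5
Stock = 0.00125 mM × 2 × 10^5 = 250.0 mM = 0.250 M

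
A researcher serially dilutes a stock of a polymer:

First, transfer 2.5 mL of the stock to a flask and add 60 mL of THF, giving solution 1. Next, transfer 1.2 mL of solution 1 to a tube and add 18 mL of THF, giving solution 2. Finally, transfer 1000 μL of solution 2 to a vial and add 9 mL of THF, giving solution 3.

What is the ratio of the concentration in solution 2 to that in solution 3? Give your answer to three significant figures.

10.0

Step 1: 2.5 mL + 60 mL = 62.5 mL total → factor 62.5/2.5 = 25
Step 2: 1.2 mL + 18 mL = 19.2 mL total → factor 19.2/1.2 = 16
Step 3: 1000 μL + 9 mL = 10000 μL total → factor 10000/1000 = 10
Dilution factor to solution 2 = 400; to solution 3 = 4000
[solution 2]/[solution 3] = (factor to solution 3)/(factor to solution 2) = 4000/400 = 10.0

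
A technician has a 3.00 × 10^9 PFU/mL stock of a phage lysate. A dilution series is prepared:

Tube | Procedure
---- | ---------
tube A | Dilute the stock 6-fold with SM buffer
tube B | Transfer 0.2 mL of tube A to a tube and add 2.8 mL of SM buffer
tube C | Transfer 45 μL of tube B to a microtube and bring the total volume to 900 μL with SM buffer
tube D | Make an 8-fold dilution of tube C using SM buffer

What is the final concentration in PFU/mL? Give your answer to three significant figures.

2.08 × 10^5 PFU/mL

Step 1: 6-fold → factor 6
Step 2: 0.2 mL + 2.8 mL = 3 mL total → factor 3/0.2 = 15
Step 3: 45 μL brought to 900 μL → factor 900/45 = 20
Step 4: 8-fold → factor 8
Overall dilution factor = 6 × 15 × 20 × 8 = 14400
Final = 3.00 × 10^9 PFU/mL / 14400 = 2.08 × 10^5 PFU/mL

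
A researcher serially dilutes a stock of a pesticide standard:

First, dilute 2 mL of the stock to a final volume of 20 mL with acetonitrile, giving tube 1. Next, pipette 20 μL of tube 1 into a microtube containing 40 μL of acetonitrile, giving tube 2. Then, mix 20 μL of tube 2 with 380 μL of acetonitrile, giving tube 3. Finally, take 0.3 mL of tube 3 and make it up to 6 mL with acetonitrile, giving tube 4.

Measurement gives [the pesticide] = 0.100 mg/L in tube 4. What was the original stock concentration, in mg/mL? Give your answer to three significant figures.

1.20 mg/mL

Step 1: 2 mL brought to 20 mL → factor 20/2 = 10
Step 2: 20 μL + 40 μL = 60 μL total → factor 60/20 = 3
Step 3: 20 μL + 380 μL = 400 μL total → factor 400/20 = 20
Step 4: 0.3 mL brought to 6 mL → factor 6/0.3 = 20
Overall dilution factor = 10 × 3 × 20 × 20 = 12000
Stock = 0.100 mg/L × 12000 = 1200 mg/L = 1.20 mg/mL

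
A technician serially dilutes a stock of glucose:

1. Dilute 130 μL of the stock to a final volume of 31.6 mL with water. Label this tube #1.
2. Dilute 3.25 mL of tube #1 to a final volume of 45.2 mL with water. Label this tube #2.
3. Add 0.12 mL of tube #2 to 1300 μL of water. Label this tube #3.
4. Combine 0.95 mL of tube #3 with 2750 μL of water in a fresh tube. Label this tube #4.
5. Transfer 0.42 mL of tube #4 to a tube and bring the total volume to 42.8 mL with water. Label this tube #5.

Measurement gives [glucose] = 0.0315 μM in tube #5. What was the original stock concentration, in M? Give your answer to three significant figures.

Step 1: 130 μL brought to 31.6 mL → factor 31600/130 = 243.08
Step 2: 3.25 mL brought to 45.2 mL → factor 45.2/3.25 = 13.908
Step 3: 0.12 mL + 1300 μL = 1.42 mL total → factor 1.42/0.12 = 11.833
Step 4: 0.95 mL + 2750 μL = 3.7 mL total → factor 3.7/0.95 = 3.8947
Step 5: 0.42 mL brought to 42.8 mL → factor 42.8/0.42 = 101.9
Overall dilution factor = 243.08 × 13.908 × 11.833 × 3.8947 × 101.9 = 1.5877 × 10^7
Stock = 0.0315 μM × 1.5877 × 10^7 = 5.001 × 10^5 μM = 0.500 M

0.500 M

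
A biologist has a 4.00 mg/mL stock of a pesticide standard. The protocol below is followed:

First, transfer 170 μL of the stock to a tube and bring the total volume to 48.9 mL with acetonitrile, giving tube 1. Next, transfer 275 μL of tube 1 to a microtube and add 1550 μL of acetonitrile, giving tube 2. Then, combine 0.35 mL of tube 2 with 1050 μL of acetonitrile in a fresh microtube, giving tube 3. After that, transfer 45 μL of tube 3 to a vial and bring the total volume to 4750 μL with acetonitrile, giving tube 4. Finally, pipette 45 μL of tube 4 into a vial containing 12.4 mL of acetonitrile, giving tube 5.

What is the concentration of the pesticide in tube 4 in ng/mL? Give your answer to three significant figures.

4.96 ng/mL

Step 1: 170 μL brought to 48.9 mL → factor 48900/170 = 287.65
Step 2: 275 μL + 1550 μL = 1825 μL total → factor 1825/275 = 6.6364
Step 3: 0.35 mL + 1050 μL = 1.4 mL total → factor 1.4/0.35 = 4
Step 4: 45 μL brought to 4750 μL → factor 4750/45 = 105.56
Dilution factor through tube 4 = 287.65 × 6.6364 × 4 × 105.56 = 8.0599 × 10^5
[tube 4] = 4.00 mg/mL / 8.0599 × 10^5 = 4.963 × 10^-6 mg/mL = 4.96 ng/mL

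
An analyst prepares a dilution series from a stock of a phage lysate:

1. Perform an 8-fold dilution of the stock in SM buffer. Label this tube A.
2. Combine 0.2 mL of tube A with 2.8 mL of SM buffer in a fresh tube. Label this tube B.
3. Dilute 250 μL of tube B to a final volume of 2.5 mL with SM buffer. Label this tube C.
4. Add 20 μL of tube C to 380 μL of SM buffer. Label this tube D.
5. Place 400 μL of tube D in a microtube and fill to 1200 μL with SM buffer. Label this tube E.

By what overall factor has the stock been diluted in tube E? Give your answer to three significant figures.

7.20 × 10^4

Step 1: 8-fold → factor 8
Step 2: 0.2 mL + 2.8 mL = 3 mL total → factor 3/0.2 = 15
Step 3: 250 μL brought to 2.5 mL → factor 2500/250 = 10
Step 4: 20 μL + 380 μL = 400 μL total → factor 400/20 = 20
Step 5: 400 μL brought to 1200 μL → factor 1200/400 = 3
Overall dilution factor = 8 × 15 × 10 × 20 × 3 = 72000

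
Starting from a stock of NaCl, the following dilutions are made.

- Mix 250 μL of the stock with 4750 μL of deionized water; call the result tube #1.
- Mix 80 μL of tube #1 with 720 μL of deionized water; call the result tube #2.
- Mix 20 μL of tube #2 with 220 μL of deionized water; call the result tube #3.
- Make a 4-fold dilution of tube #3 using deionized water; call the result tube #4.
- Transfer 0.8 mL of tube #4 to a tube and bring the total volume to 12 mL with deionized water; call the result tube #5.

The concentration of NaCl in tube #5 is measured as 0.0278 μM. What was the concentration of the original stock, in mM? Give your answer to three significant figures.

Step 1: 250 μL + 4750 μL = 5000 μL total → factor 5000/250 = 20
Step 2: 80 μL + 720 μL = 800 μL total → factor 800/80 = 10
Step 3: 20 μL + 220 μL = 240 μL total → factor 240/20 = 12
Step 4: 4-fold → factor 4
Step 5: 0.8 mL brought to 12 mL → factor 12/0.8 = 15
Overall dilution factor = 20 × 10 × 12 × 4 × 15 = 1.44 × 10^5
Stock = 0.0278 μM × 1.44 × 10^5 = 4003 μM = 4.00 mM

4.00 mM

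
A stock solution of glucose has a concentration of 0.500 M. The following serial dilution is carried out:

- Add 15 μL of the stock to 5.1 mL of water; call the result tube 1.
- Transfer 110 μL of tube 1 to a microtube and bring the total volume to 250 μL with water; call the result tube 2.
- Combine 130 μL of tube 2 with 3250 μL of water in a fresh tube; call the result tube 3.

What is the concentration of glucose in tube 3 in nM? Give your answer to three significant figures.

Step 1: 15 μL + 5.1 mL = 5115 μL total → factor 5115/15 = 341
Step 2: 110 μL brought to 250 μL → factor 250/110 = 2.2727
Step 3: 130 μL + 3250 μL = 3380 μL total → factor 3380/130 = 26
Overall dilution factor = 341 × 2.2727 × 26 = 20150
Final = 0.500 M / 20150 = 2.481 × 10^-5 M = 2.48 × 10^4 nM

2.48 × 10^4 nM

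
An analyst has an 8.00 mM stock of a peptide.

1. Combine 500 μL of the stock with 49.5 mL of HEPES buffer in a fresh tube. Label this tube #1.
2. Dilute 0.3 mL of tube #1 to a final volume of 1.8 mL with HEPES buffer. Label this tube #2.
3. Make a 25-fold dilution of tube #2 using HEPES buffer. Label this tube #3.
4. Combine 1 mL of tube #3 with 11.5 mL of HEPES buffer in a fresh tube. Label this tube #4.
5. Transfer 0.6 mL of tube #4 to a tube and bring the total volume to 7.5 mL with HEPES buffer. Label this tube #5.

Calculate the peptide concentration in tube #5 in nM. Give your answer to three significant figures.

3.41 nM

Step 1: 500 μL + 49.5 mL = 50000 μL total → factor 50000/500 = 100
Step 2: 0.3 mL brought to 1.8 mL → factor 1.8/0.3 = 6
Step 3: 25-fold → factor 25
Step 4: 1 mL + 11.5 mL = 12.5 mL total → factor 12.5/1 = 12.5
Step 5: 0.6 mL brought to 7.5 mL → factor 7.5/0.6 = 12.5
Dilution factor through tube #5 = 100 × 6 × 25 × 12.5 × 12.5 = 2.3438 × 10^6
[tube #5] = 8.00 mM / 2.3438 × 10^6 = 3.413 × 10^-6 mM = 3.41 nM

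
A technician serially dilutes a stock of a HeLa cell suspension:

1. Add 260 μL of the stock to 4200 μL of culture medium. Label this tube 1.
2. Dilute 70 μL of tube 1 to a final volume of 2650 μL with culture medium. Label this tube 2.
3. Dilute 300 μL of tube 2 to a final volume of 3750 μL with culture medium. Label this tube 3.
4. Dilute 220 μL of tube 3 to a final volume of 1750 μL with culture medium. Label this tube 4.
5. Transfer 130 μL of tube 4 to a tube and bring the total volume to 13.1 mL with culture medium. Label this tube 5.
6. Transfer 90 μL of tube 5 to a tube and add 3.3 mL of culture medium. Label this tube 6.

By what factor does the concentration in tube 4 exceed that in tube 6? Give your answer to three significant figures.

Step 1: 260 μL + 4200 μL = 4460 μL total → factor 4460/260 = 17.154
Step 2: 70 μL brought to 2650 μL → factor 2650/70 = 37.857
Step 3: 300 μL brought to 3750 μL → factor 3750/300 = 12.5
Step 4: 220 μL brought to 1750 μL → factor 1750/220 = 7.9545
Step 5: 130 μL brought to 13.1 mL → factor 13100/130 = 100.77
Step 6: 90 μL + 3.3 mL = 3390 μL total → factor 3390/90 = 37.667
Dilution factor to tube 4 = 64571; to tube 6 = 2.4509 × 10^8
[tube 4]/[tube 6] = (factor to tube 6)/(factor to tube 4) = 2.4509 × 10^8/64571 = 3.80 × 10^3

3.80 × 10^3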